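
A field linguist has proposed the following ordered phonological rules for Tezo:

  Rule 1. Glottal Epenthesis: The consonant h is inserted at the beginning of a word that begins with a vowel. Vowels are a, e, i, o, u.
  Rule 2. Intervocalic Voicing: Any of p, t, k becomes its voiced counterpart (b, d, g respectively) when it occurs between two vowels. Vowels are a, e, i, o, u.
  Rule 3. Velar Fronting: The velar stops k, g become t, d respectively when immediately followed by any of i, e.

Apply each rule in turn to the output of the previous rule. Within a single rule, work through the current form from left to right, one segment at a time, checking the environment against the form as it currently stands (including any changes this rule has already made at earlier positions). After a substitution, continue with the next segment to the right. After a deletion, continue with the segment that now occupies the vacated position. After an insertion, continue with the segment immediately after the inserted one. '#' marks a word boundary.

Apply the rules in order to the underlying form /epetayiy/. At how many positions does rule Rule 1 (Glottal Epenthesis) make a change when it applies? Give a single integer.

1

Rule 1 Glottal Epenthesis: [epetayiy] → [hepetayiy]
Rule 2 Intervocalic Voicing: [hepetayiy] → [hebedayiy]
Rule 3 Velar Fronting: no change — [hebedayiy]
Rule Rule 1 changed 1 position(s).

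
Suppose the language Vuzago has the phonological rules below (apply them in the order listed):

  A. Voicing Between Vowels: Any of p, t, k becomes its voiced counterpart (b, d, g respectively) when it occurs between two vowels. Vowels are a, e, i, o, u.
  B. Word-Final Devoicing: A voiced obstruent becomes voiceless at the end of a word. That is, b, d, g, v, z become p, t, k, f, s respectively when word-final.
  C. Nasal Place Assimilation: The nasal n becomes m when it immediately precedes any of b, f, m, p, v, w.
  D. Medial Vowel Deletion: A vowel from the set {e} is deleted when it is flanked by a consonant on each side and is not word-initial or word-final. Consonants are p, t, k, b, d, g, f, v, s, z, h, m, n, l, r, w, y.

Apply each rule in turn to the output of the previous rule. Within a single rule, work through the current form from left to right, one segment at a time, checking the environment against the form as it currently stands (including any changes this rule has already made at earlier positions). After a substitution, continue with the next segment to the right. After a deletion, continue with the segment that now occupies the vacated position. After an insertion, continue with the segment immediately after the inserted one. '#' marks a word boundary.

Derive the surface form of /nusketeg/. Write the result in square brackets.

A Voicing Between Vowels: [nusketeg] → [nuskedeg]
B Word-Final Devoicing: [nuskedeg] → [nuskedek]
C Nasal Place Assimilation: no change — [nuskedek]
D Medial Vowel Deletion: [nuskedek] → [nuskdk]

[nuskdk]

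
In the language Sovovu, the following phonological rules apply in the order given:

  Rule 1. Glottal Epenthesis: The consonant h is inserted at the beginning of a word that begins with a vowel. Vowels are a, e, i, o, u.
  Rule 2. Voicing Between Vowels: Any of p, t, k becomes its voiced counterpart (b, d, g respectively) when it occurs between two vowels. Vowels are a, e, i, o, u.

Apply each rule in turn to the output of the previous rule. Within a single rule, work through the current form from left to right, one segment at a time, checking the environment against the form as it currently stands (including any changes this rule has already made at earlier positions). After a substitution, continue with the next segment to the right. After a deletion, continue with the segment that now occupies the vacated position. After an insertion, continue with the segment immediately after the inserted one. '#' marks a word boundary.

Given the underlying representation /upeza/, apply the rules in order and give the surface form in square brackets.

Rule 1 Glottal Epenthesis: [upeza] → [hupeza]
Rule 2 Voicing Between Vowels: [hupeza] → [hubeza]

[hubeza]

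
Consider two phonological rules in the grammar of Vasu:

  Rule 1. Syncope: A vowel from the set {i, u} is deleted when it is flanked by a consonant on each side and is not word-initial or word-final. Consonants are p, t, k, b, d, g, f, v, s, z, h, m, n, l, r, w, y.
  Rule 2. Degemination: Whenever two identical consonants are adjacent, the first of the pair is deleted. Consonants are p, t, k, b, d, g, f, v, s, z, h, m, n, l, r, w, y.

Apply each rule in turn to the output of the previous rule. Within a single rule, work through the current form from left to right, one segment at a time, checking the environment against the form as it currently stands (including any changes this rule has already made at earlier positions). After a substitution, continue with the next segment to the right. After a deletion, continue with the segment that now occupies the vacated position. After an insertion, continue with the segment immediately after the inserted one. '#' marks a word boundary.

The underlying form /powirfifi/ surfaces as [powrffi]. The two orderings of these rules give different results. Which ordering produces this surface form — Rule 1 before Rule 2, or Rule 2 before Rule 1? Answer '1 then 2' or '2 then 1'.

2 then 1

Order 1 then 2:
  1 Syncope: [powirfifi] → [powrffi]
  2 Degemination: [powrffi] → [powrfi]
  result: [powrfi]
Order 2 then 1:
  2 Degemination: no change — [powirfifi]
  1 Syncope: [powirfifi] → [powrffi]
  result: [powrffi]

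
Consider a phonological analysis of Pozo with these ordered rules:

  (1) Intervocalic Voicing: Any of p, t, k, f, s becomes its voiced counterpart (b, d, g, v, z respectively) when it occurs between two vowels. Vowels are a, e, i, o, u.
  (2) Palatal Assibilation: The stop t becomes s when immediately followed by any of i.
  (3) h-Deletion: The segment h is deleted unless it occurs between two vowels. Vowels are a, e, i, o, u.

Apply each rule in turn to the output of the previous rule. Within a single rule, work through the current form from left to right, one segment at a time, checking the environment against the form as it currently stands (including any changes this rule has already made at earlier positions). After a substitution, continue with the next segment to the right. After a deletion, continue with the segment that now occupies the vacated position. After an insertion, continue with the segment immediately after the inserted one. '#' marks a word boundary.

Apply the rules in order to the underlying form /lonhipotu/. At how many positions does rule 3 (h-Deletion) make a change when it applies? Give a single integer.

1

(1) Intervocalic Voicing: [lonhipotu] → [lonhibodu]
(2) Palatal Assibilation: no change — [lonhibodu]
(3) h-Deletion: [lonhibodu] → [lonibodu]
Rule 3 changed 1 position(s).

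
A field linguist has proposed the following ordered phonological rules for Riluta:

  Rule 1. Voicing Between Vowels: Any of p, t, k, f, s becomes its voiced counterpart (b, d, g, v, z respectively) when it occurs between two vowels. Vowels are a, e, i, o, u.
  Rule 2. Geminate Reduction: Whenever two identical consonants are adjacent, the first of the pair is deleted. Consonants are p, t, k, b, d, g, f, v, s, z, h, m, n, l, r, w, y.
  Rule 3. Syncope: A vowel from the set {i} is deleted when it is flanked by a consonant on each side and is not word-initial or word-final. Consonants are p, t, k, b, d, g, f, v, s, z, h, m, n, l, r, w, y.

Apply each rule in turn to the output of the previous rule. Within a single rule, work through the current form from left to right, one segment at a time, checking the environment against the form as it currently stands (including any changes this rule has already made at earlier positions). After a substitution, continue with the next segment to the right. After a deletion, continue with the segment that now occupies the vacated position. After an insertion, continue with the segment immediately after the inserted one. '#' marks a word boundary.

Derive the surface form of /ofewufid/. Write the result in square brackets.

Rule 1 Voicing Between Vowels: [ofewufid] → [ovewuvid]
Rule 2 Geminate Reduction: no change — [ovewuvid]
Rule 3 Syncope: [ovewuvid] → [ovewuvd]

[ovewuvd]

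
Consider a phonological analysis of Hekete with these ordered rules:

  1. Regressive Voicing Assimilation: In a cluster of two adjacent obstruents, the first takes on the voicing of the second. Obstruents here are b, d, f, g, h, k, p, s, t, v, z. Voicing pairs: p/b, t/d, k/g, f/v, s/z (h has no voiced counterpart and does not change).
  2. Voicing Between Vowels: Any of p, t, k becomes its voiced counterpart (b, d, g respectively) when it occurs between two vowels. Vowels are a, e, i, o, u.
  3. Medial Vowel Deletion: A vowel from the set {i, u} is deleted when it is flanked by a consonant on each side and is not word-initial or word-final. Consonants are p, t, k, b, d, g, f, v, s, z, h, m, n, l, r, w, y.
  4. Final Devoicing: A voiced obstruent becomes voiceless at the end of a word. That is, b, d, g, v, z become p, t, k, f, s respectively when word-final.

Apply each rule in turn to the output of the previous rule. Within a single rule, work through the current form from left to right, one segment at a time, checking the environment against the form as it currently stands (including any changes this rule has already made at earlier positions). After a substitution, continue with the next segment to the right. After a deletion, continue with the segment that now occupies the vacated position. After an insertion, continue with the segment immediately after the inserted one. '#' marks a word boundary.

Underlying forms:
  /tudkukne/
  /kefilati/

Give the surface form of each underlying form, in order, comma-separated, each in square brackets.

/tudkukne/:
  1 Regressive Voicing Assimilation: [tudkukne] → [tutkukne]
  2 Voicing Between Vowels: no change — [tutkukne]
  3 Medial Vowel Deletion: [tutkukne] → [ttkkne]
  4 Final Devoicing: no change — [ttkkne]
/kefilati/:
  1 Regressive Voicing Assimilation: no change — [kefilati]
  2 Voicing Between Vowels: [kefilati] → [kefiladi]
  3 Medial Vowel Deletion: [kefiladi] → [kefladi]
  4 Final Devoicing: no change — [kefladi]

[ttkkne], [kefladi]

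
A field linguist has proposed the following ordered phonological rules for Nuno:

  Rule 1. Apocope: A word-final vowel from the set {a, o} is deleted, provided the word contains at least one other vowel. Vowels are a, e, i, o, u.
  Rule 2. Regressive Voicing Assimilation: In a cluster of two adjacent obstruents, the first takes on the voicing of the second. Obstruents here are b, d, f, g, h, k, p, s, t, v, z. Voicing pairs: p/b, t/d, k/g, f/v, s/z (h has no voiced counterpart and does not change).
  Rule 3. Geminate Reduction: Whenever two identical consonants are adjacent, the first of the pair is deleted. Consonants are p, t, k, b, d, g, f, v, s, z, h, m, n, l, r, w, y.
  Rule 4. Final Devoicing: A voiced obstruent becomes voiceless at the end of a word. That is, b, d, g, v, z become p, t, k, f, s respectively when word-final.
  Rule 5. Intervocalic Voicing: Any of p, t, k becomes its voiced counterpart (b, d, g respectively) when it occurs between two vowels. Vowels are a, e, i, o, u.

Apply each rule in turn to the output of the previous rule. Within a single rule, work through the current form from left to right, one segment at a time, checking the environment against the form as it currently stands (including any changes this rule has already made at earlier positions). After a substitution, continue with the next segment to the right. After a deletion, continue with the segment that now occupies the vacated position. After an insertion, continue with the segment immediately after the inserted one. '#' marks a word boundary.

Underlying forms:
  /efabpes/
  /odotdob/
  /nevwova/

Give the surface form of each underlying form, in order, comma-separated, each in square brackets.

[efabes], [ododop], [nevwof]

/efabpes/:
  Rule 1 Apocope: no change — [efabpes]
  Rule 2 Regressive Voicing Assimilation: [efabpes] → [efappes]
  Rule 3 Geminate Reduction: [efappes] → [efapes]
  Rule 4 Final Devoicing: no change — [efapes]
  Rule 5 Intervocalic Voicing: [efapes] → [efabes]
/odotdob/:
  Rule 1 Apocope: no change — [odotdob]
  Rule 2 Regressive Voicing Assimilation: [odotdob] → [ododdob]
  Rule 3 Geminate Reduction: [ododdob] → [ododob]
  Rule 4 Final Devoicing: [ododob] → [ododop]
  Rule 5 Intervocalic Voicing: no change — [ododop]
/nevwova/:
  Rule 1 Apocope: [nevwova] → [nevwov]
  Rule 2 Regressive Voicing Assimilation: no change — [nevwov]
  Rule 3 Geminate Reduction: no change — [nevwov]
  Rule 4 Final Devoicing: [nevwov] → [nevwof]
  Rule 5 Intervocalic Voicing: no change — [nevwof]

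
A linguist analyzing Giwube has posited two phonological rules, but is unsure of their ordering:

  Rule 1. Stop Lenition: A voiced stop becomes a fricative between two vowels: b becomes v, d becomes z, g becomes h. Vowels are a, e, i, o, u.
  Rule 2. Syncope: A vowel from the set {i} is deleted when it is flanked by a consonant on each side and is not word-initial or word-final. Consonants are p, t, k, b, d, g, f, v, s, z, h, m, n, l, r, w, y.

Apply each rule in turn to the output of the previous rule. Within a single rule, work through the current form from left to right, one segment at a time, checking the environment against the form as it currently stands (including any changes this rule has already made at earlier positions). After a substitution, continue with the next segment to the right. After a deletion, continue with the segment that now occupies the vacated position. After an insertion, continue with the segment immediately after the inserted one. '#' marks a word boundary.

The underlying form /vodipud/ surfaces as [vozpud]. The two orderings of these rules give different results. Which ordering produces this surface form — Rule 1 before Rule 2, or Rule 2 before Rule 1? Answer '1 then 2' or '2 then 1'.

Order 1 then 2:
  1 Stop Lenition: [vodipud] → [vozipud]
  2 Syncope: [vozipud] → [vozpud]
  result: [vozpud]
Order 2 then 1:
  2 Syncope: [vodipud] → [vodpud]
  1 Stop Lenition: no change — [vodpud]
  result: [vodpud]

1 then 2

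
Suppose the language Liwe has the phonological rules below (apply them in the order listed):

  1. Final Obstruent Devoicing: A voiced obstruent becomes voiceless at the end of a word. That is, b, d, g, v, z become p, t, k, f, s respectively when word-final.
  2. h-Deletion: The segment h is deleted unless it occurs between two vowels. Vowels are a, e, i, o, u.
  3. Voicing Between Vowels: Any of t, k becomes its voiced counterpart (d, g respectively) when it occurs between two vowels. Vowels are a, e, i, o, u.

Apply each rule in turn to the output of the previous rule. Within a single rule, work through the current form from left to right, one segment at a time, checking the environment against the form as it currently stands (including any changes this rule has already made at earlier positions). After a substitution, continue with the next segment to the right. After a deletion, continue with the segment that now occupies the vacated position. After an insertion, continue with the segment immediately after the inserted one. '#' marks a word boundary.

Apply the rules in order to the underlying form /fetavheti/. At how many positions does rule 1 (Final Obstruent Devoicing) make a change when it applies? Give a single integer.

1 Final Obstruent Devoicing: no change — [fetavheti]
2 h-Deletion: [fetavheti] → [fetaveti]
3 Voicing Between Vowels: [fetaveti] → [fedavedi]
Rule 1 changed 0 position(s).

0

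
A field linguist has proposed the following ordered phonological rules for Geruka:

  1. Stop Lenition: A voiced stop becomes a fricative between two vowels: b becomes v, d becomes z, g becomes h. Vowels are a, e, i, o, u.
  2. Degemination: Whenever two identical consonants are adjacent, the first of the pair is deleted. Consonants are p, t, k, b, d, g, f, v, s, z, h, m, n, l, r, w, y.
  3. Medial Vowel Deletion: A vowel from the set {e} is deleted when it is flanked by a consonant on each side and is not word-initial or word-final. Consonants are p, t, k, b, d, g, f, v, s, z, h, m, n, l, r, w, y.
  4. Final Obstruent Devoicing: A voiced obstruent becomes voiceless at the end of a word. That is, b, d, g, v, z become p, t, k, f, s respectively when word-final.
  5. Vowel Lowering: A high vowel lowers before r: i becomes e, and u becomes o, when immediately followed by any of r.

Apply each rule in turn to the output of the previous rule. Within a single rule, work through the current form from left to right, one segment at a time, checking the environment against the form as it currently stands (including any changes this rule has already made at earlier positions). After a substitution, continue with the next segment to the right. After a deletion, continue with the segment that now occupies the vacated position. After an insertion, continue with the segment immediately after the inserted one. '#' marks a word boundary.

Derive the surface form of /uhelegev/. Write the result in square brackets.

[uhlhf]

1 Stop Lenition: [uhelegev] → [uhelehev]
2 Degemination: no change — [uhelehev]
3 Medial Vowel Deletion: [uhelehev] → [uhlhv]
4 Final Obstruent Devoicing: [uhlhv] → [uhlhf]
5 Vowel Lowering: no change — [uhlhf]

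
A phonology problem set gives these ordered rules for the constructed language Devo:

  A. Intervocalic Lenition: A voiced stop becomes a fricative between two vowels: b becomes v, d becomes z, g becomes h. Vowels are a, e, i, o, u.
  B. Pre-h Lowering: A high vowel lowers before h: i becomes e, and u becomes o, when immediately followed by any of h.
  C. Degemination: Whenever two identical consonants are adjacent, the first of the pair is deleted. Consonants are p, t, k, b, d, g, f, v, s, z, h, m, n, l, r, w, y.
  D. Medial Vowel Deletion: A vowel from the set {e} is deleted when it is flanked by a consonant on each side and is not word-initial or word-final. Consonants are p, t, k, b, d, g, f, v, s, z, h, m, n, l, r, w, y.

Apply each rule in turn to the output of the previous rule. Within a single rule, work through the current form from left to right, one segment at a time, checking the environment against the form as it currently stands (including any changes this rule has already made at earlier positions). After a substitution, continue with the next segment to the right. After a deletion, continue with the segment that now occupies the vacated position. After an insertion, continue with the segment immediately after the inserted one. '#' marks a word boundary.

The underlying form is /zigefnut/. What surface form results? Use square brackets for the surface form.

[zhfnut]

A Intervocalic Lenition: [zigefnut] → [zihefnut]
B Pre-h Lowering: [zihefnut] → [zehefnut]
C Degemination: no change — [zehefnut]
D Medial Vowel Deletion: [zehefnut] → [zhfnut]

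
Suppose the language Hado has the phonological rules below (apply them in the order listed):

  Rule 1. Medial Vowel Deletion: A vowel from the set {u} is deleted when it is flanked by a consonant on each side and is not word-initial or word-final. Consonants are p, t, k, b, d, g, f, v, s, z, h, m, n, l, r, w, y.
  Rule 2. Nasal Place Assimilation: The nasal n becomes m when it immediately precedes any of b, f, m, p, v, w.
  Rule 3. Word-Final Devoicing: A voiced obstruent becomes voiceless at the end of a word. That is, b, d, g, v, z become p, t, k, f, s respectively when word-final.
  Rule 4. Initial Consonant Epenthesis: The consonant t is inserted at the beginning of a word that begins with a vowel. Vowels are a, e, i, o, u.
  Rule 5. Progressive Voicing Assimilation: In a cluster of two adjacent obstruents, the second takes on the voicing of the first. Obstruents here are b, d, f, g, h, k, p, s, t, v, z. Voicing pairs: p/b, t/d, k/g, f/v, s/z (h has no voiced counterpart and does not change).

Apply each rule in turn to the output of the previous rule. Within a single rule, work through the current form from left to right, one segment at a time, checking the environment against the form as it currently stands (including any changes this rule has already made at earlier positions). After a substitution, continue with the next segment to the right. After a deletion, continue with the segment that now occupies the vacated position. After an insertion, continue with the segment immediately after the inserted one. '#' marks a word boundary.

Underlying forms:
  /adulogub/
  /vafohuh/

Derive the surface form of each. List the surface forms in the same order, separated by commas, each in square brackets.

[tadlogb], [vafohh]

/adulogub/:
  Rule 1 Medial Vowel Deletion: [adulogub] → [adlogb]
  Rule 2 Nasal Place Assimilation: no change — [adlogb]
  Rule 3 Word-Final Devoicing: [adlogb] → [adlogp]
  Rule 4 Initial Consonant Epenthesis: [adlogp] → [tadlogp]
  Rule 5 Progressive Voicing Assimilation: [tadlogp] → [tadlogb]
/vafohuh/:
  Rule 1 Medial Vowel Deletion: [vafohuh] → [vafohh]
  Rule 2 Nasal Place Assimilation: no change — [vafohh]
  Rule 3 Word-Final Devoicing: no change — [vafohh]
  Rule 4 Initial Consonant Epenthesis: no change — [vafohh]
  Rule 5 Progressive Voicing Assimilation: no change — [vafohh]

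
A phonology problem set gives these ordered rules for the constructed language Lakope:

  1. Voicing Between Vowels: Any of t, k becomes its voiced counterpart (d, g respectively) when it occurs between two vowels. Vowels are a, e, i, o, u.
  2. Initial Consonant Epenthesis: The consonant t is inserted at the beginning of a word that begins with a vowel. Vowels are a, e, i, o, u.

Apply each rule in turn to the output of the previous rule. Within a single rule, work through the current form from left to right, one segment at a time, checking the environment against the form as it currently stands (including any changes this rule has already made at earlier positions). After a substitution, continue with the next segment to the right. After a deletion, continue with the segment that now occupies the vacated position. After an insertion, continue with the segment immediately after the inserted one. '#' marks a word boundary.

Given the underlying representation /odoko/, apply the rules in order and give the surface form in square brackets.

[todogo]

1 Voicing Between Vowels: [odoko] → [odogo]
2 Initial Consonant Epenthesis: [odogo] → [todogo]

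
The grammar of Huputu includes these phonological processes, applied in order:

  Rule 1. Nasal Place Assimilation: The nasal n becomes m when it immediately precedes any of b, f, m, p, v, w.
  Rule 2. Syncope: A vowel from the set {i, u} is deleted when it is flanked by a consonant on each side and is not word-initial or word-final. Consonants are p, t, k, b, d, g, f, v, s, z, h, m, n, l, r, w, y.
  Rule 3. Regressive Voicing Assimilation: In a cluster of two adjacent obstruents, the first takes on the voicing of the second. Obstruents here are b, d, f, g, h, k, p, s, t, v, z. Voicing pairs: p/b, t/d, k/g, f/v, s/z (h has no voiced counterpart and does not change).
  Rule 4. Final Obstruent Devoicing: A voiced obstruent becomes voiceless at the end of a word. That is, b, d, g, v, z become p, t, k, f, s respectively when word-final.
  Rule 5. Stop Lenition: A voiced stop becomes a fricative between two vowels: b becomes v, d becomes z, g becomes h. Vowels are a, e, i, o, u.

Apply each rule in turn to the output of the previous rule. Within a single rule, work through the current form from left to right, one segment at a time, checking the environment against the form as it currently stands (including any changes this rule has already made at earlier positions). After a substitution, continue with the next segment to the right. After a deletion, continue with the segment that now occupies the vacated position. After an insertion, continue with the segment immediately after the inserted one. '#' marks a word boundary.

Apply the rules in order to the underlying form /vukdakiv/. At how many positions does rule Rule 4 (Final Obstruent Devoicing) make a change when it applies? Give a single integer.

1

Rule 1 Nasal Place Assimilation: no change — [vukdakiv]
Rule 2 Syncope: [vukdakiv] → [vkdakv]
Rule 3 Regressive Voicing Assimilation: [vkdakv] → [fgdagv]
Rule 4 Final Obstruent Devoicing: [fgdagv] → [fgdagf]
Rule 5 Stop Lenition: no change — [fgdagf]
Rule Rule 4 changed 1 position(s).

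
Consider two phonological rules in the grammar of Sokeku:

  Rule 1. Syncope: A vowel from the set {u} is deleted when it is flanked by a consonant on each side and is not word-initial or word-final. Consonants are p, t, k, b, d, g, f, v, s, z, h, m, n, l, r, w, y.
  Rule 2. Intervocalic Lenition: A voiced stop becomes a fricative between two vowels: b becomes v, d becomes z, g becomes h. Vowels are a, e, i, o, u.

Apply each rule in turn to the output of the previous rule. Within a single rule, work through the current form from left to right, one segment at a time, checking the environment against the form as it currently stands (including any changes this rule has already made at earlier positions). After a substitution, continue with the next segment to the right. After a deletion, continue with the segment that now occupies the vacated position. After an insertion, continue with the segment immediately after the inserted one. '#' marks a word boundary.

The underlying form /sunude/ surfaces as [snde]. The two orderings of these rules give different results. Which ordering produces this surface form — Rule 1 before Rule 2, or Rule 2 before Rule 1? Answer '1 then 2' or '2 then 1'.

Order 1 then 2:
  1 Syncope: [sunude] → [snde]
  2 Intervocalic Lenition: no change — [snde]
  result: [snde]
Order 2 then 1:
  2 Intervocalic Lenition: [sunude] → [sunuze]
  1 Syncope: [sunuze] → [snze]
  result: [snze]

1 then 2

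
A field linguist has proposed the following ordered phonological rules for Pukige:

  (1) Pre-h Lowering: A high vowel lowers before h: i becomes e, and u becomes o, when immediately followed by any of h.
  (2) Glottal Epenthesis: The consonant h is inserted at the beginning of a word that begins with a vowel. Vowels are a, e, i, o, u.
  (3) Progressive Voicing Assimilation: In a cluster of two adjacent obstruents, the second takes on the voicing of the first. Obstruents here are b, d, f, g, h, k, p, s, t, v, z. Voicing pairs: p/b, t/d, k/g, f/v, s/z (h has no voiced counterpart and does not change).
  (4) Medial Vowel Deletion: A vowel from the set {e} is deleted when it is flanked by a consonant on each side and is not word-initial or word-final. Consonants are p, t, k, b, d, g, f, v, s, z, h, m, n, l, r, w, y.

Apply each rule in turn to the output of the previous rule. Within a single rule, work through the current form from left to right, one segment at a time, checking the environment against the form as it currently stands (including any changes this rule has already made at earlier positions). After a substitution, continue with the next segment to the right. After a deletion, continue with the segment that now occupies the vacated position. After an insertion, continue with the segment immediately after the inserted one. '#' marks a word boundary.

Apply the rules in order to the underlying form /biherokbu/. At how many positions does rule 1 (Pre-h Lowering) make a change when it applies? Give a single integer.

1

(1) Pre-h Lowering: [biherokbu] → [beherokbu]
(2) Glottal Epenthesis: no change — [beherokbu]
(3) Progressive Voicing Assimilation: [beherokbu] → [beherokpu]
(4) Medial Vowel Deletion: [beherokpu] → [bhrokpu]
Rule 1 changed 1 position(s).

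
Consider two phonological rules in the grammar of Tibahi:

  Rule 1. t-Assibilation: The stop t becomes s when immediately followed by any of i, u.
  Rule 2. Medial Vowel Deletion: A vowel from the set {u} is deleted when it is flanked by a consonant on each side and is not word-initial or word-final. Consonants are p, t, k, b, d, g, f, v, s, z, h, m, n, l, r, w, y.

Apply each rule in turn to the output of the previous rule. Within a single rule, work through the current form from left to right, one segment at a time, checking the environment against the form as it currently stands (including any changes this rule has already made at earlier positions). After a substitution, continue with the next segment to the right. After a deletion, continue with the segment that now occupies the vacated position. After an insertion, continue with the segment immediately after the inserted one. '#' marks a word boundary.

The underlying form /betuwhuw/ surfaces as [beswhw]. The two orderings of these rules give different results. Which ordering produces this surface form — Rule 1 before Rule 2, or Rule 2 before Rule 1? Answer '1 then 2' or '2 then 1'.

Order 1 then 2:
  1 t-Assibilation: [betuwhuw] → [besuwhuw]
  2 Medial Vowel Deletion: [besuwhuw] → [beswhw]
  result: [beswhw]
Order 2 then 1:
  2 Medial Vowel Deletion: [betuwhuw] → [betwhw]
  1 t-Assibilation: no change — [betwhw]
  result: [betwhw]

1 then 2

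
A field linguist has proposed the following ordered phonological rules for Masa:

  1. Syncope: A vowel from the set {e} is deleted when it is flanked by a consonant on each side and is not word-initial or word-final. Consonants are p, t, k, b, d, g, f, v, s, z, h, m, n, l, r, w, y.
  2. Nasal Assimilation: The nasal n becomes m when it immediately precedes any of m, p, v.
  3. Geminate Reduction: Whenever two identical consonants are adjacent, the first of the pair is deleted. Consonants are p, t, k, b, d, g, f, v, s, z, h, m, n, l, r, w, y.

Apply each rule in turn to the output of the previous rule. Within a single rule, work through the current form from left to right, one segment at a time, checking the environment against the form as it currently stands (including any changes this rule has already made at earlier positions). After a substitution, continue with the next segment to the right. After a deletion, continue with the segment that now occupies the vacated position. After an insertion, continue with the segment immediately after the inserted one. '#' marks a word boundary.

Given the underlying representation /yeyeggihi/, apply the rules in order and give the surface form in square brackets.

1 Syncope: [yeyeggihi] → [yyggihi]
2 Nasal Assimilation: no change — [yyggihi]
3 Geminate Reduction: [yyggihi] → [ygihi]

[ygihi]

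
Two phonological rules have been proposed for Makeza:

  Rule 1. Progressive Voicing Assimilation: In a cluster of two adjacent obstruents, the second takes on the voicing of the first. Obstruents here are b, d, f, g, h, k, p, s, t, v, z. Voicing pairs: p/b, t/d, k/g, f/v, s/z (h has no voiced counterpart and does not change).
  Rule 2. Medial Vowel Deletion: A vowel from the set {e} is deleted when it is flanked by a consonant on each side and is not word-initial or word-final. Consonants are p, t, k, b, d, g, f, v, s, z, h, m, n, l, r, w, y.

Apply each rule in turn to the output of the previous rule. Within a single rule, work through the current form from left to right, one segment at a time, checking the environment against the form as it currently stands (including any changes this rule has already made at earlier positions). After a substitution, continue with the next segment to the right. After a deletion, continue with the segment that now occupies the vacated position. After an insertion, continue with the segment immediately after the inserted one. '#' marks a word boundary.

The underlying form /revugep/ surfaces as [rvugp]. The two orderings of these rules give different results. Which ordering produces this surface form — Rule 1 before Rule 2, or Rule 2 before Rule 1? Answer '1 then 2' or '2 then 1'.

1 then 2

Order 1 then 2:
  1 Progressive Voicing Assimilation: no change — [revugep]
  2 Medial Vowel Deletion: [revugep] → [rvugp]
  result: [rvugp]
Order 2 then 1:
  2 Medial Vowel Deletion: [revugep] → [rvugp]
  1 Progressive Voicing Assimilation: [rvugp] → [rvugb]
  result: [rvugb]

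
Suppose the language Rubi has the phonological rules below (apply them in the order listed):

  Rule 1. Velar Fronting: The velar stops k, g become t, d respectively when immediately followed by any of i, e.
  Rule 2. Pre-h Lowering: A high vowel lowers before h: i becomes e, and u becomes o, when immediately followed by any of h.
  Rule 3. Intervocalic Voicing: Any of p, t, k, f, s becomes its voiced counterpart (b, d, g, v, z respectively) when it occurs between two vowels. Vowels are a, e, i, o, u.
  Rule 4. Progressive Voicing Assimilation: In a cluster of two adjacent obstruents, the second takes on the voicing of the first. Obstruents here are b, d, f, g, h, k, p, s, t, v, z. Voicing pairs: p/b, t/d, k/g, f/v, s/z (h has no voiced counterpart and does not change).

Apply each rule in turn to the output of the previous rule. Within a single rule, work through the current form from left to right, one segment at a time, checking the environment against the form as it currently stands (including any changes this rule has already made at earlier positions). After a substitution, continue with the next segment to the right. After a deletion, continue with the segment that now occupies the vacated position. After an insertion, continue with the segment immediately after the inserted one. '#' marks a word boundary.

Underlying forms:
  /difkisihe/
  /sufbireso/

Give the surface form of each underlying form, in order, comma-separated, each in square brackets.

/difkisihe/:
  Rule 1 Velar Fronting: [difkisihe] → [diftisihe]
  Rule 2 Pre-h Lowering: [diftisihe] → [diftisehe]
  Rule 3 Intervocalic Voicing: [diftisehe] → [diftizehe]
  Rule 4 Progressive Voicing Assimilation: no change — [diftizehe]
/sufbireso/:
  Rule 1 Velar Fronting: no change — [sufbireso]
  Rule 2 Pre-h Lowering: no change — [sufbireso]
  Rule 3 Intervocalic Voicing: [sufbireso] → [sufbirezo]
  Rule 4 Progressive Voicing Assimilation: [sufbirezo] → [sufpirezo]

[diftizehe], [sufpirezo]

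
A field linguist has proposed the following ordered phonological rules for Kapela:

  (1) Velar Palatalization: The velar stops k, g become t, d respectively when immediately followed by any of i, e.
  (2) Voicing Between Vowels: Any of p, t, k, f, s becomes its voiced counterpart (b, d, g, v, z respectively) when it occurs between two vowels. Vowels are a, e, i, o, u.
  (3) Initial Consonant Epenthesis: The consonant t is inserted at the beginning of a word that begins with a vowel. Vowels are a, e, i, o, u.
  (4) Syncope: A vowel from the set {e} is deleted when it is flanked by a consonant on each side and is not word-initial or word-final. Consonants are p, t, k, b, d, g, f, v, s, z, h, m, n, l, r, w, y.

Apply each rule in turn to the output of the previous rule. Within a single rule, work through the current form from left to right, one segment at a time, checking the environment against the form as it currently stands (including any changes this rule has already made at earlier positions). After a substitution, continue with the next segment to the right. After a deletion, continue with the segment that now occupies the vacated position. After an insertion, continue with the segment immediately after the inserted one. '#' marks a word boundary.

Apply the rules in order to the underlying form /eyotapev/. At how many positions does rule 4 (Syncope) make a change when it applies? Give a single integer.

2

(1) Velar Palatalization: no change — [eyotapev]
(2) Voicing Between Vowels: [eyotapev] → [eyodabev]
(3) Initial Consonant Epenthesis: [eyodabev] → [teyodabev]
(4) Syncope: [teyodabev] → [tyodabv]
Rule 4 changed 2 position(s).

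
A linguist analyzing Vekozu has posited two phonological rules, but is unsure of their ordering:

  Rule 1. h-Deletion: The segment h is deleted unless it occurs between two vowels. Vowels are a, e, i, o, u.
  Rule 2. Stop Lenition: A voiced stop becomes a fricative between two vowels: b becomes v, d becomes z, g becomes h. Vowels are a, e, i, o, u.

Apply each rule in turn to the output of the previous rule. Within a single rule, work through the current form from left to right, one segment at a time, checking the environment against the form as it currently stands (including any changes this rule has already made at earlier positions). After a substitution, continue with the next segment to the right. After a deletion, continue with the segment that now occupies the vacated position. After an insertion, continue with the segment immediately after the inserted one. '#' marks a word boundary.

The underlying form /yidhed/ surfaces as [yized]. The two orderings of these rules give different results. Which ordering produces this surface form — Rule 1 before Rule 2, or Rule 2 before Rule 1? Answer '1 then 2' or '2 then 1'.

1 then 2

Order 1 then 2:
  1 h-Deletion: [yidhed] → [yided]
  2 Stop Lenition: [yided] → [yized]
  result: [yized]
Order 2 then 1:
  2 Stop Lenition: no change — [yidhed]
  1 h-Deletion: [yidhed] → [yided]
  result: [yided]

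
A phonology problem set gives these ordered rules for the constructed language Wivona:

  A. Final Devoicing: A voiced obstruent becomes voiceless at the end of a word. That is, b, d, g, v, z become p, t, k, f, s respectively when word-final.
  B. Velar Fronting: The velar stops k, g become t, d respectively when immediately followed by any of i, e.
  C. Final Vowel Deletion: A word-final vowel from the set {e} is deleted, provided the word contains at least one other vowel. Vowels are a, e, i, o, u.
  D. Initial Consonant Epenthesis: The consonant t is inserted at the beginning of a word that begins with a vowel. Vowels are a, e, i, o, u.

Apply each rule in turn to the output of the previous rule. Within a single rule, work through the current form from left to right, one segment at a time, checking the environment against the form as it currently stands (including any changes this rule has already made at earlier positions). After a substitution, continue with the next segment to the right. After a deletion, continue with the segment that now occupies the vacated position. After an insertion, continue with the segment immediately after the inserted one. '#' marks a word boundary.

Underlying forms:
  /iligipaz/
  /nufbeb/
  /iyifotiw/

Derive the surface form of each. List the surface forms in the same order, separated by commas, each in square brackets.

/iligipaz/:
  A Final Devoicing: [iligipaz] → [iligipas]
  B Velar Fronting: [iligipas] → [ilidipas]
  C Final Vowel Deletion: no change — [ilidipas]
  D Initial Consonant Epenthesis: [ilidipas] → [tilidipas]
/nufbeb/:
  A Final Devoicing: [nufbeb] → [nufbep]
  B Velar Fronting: no change — [nufbep]
  C Final Vowel Deletion: no change — [nufbep]
  D Initial Consonant Epenthesis: no change — [nufbep]
/iyifotiw/:
  A Final Devoicing: no change — [iyifotiw]
  B Velar Fronting: no change — [iyifotiw]
  C Final Vowel Deletion: no change — [iyifotiw]
  D Initial Consonant Epenthesis: [iyifotiw] → [tiyifotiw]

[tilidipas], [nufbep], [tiyifotiw]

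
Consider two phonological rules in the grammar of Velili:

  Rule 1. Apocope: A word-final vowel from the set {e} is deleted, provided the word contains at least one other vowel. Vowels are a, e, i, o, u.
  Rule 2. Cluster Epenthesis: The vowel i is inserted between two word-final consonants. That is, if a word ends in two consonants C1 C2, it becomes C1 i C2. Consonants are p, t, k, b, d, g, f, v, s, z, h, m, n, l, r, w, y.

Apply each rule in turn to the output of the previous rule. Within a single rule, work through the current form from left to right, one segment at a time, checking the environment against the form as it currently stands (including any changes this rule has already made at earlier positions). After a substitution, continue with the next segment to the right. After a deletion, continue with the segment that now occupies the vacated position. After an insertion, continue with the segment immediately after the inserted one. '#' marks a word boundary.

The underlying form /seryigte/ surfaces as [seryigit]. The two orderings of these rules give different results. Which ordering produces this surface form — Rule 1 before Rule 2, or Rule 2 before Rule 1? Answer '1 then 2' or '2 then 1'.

Order 1 then 2:
  1 Apocope: [seryigte] → [seryigt]
  2 Cluster Epenthesis: [seryigt] → [seryigit]
  result: [seryigit]
Order 2 then 1:
  2 Cluster Epenthesis: no change — [seryigte]
  1 Apocope: [seryigte] → [seryigt]
  result: [seryigt]

1 then 2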